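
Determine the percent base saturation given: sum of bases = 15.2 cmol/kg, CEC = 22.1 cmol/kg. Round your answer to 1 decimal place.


Step 1: BS = 100 * (sum of bases) / CEC
Step 2: BS = 100 * 15.2 / 22.1
Step 3: BS = 68.8%

68.8


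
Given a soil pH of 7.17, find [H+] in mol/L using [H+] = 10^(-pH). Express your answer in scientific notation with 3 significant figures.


Step 1: [H+] = 10^(-pH)
Step 2: [H+] = 10^(-7.17)
Step 3: [H+] = 6.76e-08 mol/L

6.76e-08


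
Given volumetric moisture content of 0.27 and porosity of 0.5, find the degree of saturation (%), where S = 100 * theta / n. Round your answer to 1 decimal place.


Step 1: S = 100 * theta_v / n
Step 2: S = 100 * 0.27 / 0.5
Step 3: S = 54.0%

54.0


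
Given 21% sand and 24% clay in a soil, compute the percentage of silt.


Step 1: sand + silt + clay = 100%
Step 2: silt = 100 - sand - clay
Step 3: silt = 100 - 21 - 24
Step 4: silt = 55%

55


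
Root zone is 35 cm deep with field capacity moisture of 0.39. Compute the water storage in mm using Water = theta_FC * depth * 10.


Step 1: Water (mm) = theta_FC * depth (cm) * 10
Step 2: Water = 0.39 * 35 * 10
Step 3: Water = 136.5 mm

136.5


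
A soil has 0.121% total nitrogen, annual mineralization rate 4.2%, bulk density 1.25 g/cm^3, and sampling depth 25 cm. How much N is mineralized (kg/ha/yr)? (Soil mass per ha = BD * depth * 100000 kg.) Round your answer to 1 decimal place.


Step 1: Soil mass per ha = BD * depth * 100000 = 1.25 * 25 * 100000 = 3125000 kg
Step 2: Total N pool = soil mass * N%/100 = 3125000 * 0.121/100 = 3781.25 kg/ha
Step 3: N mineralized = N pool * rate%/100 = 3781.25 * 4.2/100 = 158.8 kg/ha/yr

158.8


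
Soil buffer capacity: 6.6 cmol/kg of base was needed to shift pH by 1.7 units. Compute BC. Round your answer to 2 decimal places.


Step 1: BC = change in base / change in pH
Step 2: BC = 6.6 / 1.7
Step 3: BC = 3.88 cmol/(kg*pH unit)

3.88


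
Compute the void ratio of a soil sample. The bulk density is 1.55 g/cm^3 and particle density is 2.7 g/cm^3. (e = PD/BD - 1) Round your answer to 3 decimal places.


Step 1: e = PD / BD - 1
Step 2: e = 2.7 / 1.55 - 1
Step 3: e = 1.74194 - 1
Step 4: e = 0.742

0.742


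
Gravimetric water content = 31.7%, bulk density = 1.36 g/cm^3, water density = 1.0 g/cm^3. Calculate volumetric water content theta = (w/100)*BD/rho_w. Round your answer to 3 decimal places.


Step 1: theta = (w / 100) * BD / rho_w
Step 2: theta = (31.7 / 100) * 1.36 / 1.0
Step 3: theta = 0.317 * 1.36
Step 4: theta = 0.431

0.431


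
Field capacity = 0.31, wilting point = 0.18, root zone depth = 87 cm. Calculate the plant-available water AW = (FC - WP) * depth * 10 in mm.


Step 1: Available water = (FC - WP) * depth * 10
Step 2: AW = (0.31 - 0.18) * 87 * 10
Step 3: AW = 0.13 * 87 * 10
Step 4: AW = 113.1 mm

113.1


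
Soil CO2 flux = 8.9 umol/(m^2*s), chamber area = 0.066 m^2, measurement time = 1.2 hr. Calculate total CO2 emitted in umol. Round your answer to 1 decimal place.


Step 1: Convert time to seconds: 1.2 hr * 3600 = 4320.0 s
Step 2: Total = flux * area * time_s
Step 3: Total = 8.9 * 0.066 * 4320.0
Step 4: Total = 2537.6 umol

2537.6


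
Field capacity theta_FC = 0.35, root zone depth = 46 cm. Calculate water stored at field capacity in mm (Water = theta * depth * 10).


Step 1: Water (mm) = theta_FC * depth (cm) * 10
Step 2: Water = 0.35 * 46 * 10
Step 3: Water = 161.0 mm

161.0


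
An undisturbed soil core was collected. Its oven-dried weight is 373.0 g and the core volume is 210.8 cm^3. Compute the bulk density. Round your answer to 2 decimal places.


Step 1: Identify the formula: BD = dry mass / volume
Step 2: Substitute values: BD = 373.0 / 210.8
Step 3: BD = 1.77 g/cm^3

1.77


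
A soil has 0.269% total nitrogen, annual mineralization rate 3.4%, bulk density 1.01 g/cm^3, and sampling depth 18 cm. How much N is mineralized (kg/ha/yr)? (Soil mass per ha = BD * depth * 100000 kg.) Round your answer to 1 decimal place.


Step 1: Soil mass per ha = BD * depth * 100000 = 1.01 * 18 * 100000 = 1818000 kg
Step 2: Total N pool = soil mass * N%/100 = 1818000 * 0.269/100 = 4890.42 kg/ha
Step 3: N mineralized = N pool * rate%/100 = 4890.42 * 3.4/100 = 166.3 kg/ha/yr

166.3


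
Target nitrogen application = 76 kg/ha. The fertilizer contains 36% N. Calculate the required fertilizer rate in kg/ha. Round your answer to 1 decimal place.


Step 1: Fertilizer rate = target N / (N content / 100)
Step 2: Rate = 76 / (36 / 100)
Step 3: Rate = 76 / 0.36
Step 4: Rate = 211.1 kg/ha

211.1


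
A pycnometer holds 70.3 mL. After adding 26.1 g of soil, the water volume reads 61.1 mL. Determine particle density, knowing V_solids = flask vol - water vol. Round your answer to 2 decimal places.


Step 1: Volume of solids = flask volume - water volume with soil
Step 2: V_solids = 70.3 - 61.1 = 9.2 mL
Step 3: Particle density = mass / V_solids = 26.1 / 9.2 = 2.84 g/cm^3

2.84


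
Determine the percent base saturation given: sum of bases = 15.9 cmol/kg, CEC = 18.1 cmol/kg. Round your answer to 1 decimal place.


Step 1: BS = 100 * (sum of bases) / CEC
Step 2: BS = 100 * 15.9 / 18.1
Step 3: BS = 87.8%

87.8


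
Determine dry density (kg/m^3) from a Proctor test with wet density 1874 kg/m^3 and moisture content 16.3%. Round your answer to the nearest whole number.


Step 1: Dry density = wet density / (1 + w/100)
Step 2: Dry density = 1874 / (1 + 16.3/100)
Step 3: Dry density = 1874 / 1.163
Step 4: Dry density = 1611 kg/m^3

1611


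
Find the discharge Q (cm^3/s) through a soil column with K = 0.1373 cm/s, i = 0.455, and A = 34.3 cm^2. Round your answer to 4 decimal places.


Step 1: Apply Darcy's law: Q = K * i * A
Step 2: Q = 0.1373 * 0.455 * 34.3
Step 3: Q = 2.1428 cm^3/s

2.1428


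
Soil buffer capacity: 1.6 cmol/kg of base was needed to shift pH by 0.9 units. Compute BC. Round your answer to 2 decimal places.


Step 1: BC = change in base / change in pH
Step 2: BC = 1.6 / 0.9
Step 3: BC = 1.78 cmol/(kg*pH unit)

1.78


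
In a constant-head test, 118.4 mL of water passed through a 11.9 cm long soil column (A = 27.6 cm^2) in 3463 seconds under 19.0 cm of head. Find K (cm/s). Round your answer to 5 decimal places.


Step 1: K = Q * L / (A * t * h)
Step 2: Numerator = 118.4 * 11.9 = 1408.96
Step 3: Denominator = 27.6 * 3463 * 19.0 = 1815997.2
Step 4: K = 1408.96 / 1815997.2 = 0.00078 cm/s

0.00078


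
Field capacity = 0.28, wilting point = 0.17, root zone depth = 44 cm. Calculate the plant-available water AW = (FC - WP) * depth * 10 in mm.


Step 1: Available water = (FC - WP) * depth * 10
Step 2: AW = (0.28 - 0.17) * 44 * 10
Step 3: AW = 0.11 * 44 * 10
Step 4: AW = 48.4 mm

48.4


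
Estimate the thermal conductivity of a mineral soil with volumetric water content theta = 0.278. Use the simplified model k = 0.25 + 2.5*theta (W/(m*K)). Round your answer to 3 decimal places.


Step 1: k = 0.25 + 2.5 * theta
Step 2: k = 0.25 + 2.5 * 0.278
Step 3: k = 0.25 + 0.695
Step 4: k = 0.945 W/(m*K)

0.945


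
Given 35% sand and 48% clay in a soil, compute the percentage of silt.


Step 1: sand + silt + clay = 100%
Step 2: silt = 100 - sand - clay
Step 3: silt = 100 - 35 - 48
Step 4: silt = 17%

17


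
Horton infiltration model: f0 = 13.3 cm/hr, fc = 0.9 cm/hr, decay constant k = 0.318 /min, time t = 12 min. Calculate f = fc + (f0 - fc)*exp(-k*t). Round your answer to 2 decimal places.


Step 1: f = fc + (f0 - fc) * exp(-k * t)
Step 2: exp(-0.318 * 12) = 0.022016
Step 3: f = 0.9 + (13.3 - 0.9) * 0.022016
Step 4: f = 0.9 + 12.4 * 0.022016
Step 5: f = 1.17 cm/hr

1.17


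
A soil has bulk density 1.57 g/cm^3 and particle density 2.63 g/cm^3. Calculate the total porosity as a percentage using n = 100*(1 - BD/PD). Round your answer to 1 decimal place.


Step 1: Formula: n = 100 * (1 - BD / PD)
Step 2: n = 100 * (1 - 1.57 / 2.63)
Step 3: n = 100 * (1 - 0.59696)
Step 4: n = 40.3%

40.3


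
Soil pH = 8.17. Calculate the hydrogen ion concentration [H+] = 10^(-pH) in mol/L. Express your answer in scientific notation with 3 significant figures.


Step 1: [H+] = 10^(-pH)
Step 2: [H+] = 10^(-8.17)
Step 3: [H+] = 6.76e-09 mol/L

6.76e-09


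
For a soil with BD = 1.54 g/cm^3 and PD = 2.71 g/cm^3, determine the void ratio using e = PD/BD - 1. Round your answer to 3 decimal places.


Step 1: e = PD / BD - 1
Step 2: e = 2.71 / 1.54 - 1
Step 3: e = 1.75974 - 1
Step 4: e = 0.76

0.76


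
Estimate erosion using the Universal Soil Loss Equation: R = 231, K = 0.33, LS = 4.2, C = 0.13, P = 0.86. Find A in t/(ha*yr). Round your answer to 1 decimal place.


Step 1: A = R * K * LS * C * P
Step 2: R * K = 231 * 0.33 = 76.23
Step 3: (R*K) * LS = 76.23 * 4.2 = 320.166
Step 4: * C * P = 320.166 * 0.13 * 0.86 = 35.8
Step 5: A = 35.8 t/(ha*yr)

35.8


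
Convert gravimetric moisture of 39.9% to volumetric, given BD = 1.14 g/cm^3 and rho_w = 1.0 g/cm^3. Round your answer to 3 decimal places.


Step 1: theta = (w / 100) * BD / rho_w
Step 2: theta = (39.9 / 100) * 1.14 / 1.0
Step 3: theta = 0.399 * 1.14
Step 4: theta = 0.455

0.455


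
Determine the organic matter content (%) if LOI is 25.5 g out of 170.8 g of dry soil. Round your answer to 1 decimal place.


Step 1: OM% = 100 * LOI / sample mass
Step 2: OM = 100 * 25.5 / 170.8
Step 3: OM = 14.9%

14.9


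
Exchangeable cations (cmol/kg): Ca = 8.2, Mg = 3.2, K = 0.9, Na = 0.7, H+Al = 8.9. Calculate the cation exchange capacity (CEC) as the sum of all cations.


Step 1: CEC = Ca + Mg + K + Na + (H+Al)
Step 2: CEC = 8.2 + 3.2 + 0.9 + 0.7 + 8.9
Step 3: CEC = 21.9 cmol/kg

21.9


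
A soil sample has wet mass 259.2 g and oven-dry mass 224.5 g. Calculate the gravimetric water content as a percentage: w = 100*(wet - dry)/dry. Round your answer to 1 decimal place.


Step 1: Water mass = wet - dry = 259.2 - 224.5 = 34.7 g
Step 2: w = 100 * water mass / dry mass
Step 3: w = 100 * 34.7 / 224.5 = 15.5%

15.5


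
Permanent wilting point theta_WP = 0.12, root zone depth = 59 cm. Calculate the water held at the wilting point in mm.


Step 1: Water (mm) = theta_WP * depth * 10
Step 2: Water = 0.12 * 59 * 10
Step 3: Water = 70.8 mm

70.8


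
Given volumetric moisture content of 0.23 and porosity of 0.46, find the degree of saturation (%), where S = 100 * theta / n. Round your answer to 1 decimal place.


Step 1: S = 100 * theta_v / n
Step 2: S = 100 * 0.23 / 0.46
Step 3: S = 50.0%

50.0


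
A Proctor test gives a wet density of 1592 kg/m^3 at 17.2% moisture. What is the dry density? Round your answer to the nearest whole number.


Step 1: Dry density = wet density / (1 + w/100)
Step 2: Dry density = 1592 / (1 + 17.2/100)
Step 3: Dry density = 1592 / 1.172
Step 4: Dry density = 1358 kg/m^3

1358


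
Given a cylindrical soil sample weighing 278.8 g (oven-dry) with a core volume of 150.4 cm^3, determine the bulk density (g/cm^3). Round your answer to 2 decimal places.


Step 1: Identify the formula: BD = dry mass / volume
Step 2: Substitute values: BD = 278.8 / 150.4
Step 3: BD = 1.85 g/cm^3

1.85


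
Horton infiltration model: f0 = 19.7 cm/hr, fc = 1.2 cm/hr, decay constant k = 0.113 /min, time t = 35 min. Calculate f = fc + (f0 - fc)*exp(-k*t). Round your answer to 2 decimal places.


Step 1: f = fc + (f0 - fc) * exp(-k * t)
Step 2: exp(-0.113 * 35) = 0.019159
Step 3: f = 1.2 + (19.7 - 1.2) * 0.019159
Step 4: f = 1.2 + 18.5 * 0.019159
Step 5: f = 1.55 cm/hr

1.55


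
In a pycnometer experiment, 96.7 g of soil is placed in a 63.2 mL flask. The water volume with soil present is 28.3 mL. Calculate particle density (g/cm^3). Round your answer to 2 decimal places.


Step 1: Volume of solids = flask volume - water volume with soil
Step 2: V_solids = 63.2 - 28.3 = 34.9 mL
Step 3: Particle density = mass / V_solids = 96.7 / 34.9 = 2.77 g/cm^3

2.77


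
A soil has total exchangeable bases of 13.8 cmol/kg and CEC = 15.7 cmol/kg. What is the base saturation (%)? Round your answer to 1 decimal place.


Step 1: BS = 100 * (sum of bases) / CEC
Step 2: BS = 100 * 13.8 / 15.7
Step 3: BS = 87.9%

87.9


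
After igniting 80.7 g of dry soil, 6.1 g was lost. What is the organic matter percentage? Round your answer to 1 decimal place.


Step 1: OM% = 100 * LOI / sample mass
Step 2: OM = 100 * 6.1 / 80.7
Step 3: OM = 7.6%

7.6


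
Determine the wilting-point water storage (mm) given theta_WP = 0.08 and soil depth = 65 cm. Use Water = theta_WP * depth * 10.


Step 1: Water (mm) = theta_WP * depth * 10
Step 2: Water = 0.08 * 65 * 10
Step 3: Water = 52.0 mm

52.0


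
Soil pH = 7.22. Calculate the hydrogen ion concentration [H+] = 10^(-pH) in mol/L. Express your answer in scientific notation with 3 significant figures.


Step 1: [H+] = 10^(-pH)
Step 2: [H+] = 10^(-7.22)
Step 3: [H+] = 6.03e-08 mol/L

6.03e-08


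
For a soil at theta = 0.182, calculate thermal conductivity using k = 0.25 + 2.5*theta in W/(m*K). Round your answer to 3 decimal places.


Step 1: k = 0.25 + 2.5 * theta
Step 2: k = 0.25 + 2.5 * 0.182
Step 3: k = 0.25 + 0.455
Step 4: k = 0.705 W/(m*K)

0.705


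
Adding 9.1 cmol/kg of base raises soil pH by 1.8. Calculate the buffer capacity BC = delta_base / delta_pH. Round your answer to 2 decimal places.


Step 1: BC = change in base / change in pH
Step 2: BC = 9.1 / 1.8
Step 3: BC = 5.06 cmol/(kg*pH unit)

5.06


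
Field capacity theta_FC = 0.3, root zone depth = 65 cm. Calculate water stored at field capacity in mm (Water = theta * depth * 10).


Step 1: Water (mm) = theta_FC * depth (cm) * 10
Step 2: Water = 0.3 * 65 * 10
Step 3: Water = 195.0 mm

195.0


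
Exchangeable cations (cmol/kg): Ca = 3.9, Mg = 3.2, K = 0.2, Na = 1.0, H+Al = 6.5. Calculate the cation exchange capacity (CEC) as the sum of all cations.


Step 1: CEC = Ca + Mg + K + Na + (H+Al)
Step 2: CEC = 3.9 + 3.2 + 0.2 + 1.0 + 6.5
Step 3: CEC = 14.8 cmol/kg

14.8


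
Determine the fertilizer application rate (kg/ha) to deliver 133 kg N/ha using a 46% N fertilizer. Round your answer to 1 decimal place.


Step 1: Fertilizer rate = target N / (N content / 100)
Step 2: Rate = 133 / (46 / 100)
Step 3: Rate = 133 / 0.46
Step 4: Rate = 289.1 kg/ha

289.1


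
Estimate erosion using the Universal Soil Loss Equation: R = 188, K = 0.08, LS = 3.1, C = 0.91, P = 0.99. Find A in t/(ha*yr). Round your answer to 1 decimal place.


Step 1: A = R * K * LS * C * P
Step 2: R * K = 188 * 0.08 = 15.04
Step 3: (R*K) * LS = 15.04 * 3.1 = 46.624
Step 4: * C * P = 46.624 * 0.91 * 0.99 = 42.0
Step 5: A = 42.0 t/(ha*yr)

42.0


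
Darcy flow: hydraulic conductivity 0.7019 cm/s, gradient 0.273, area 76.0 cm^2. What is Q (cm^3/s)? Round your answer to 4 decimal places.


Step 1: Apply Darcy's law: Q = K * i * A
Step 2: Q = 0.7019 * 0.273 * 76.0
Step 3: Q = 14.563 cm^3/s

14.563


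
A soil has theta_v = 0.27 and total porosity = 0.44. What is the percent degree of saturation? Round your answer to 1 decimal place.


Step 1: S = 100 * theta_v / n
Step 2: S = 100 * 0.27 / 0.44
Step 3: S = 61.4%

61.4


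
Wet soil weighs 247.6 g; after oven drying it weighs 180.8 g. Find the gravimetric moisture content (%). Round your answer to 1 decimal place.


Step 1: Water mass = wet - dry = 247.6 - 180.8 = 66.8 g
Step 2: w = 100 * water mass / dry mass
Step 3: w = 100 * 66.8 / 180.8 = 36.9%

36.9


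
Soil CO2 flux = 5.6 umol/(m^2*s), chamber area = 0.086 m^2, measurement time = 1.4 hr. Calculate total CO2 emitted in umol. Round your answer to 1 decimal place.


Step 1: Convert time to seconds: 1.4 hr * 3600 = 5040.0 s
Step 2: Total = flux * area * time_s
Step 3: Total = 5.6 * 0.086 * 5040.0
Step 4: Total = 2427.3 umol

2427.3


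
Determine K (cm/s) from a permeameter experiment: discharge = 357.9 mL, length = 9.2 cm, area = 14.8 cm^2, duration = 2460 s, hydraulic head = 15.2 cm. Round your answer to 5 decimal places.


Step 1: K = Q * L / (A * t * h)
Step 2: Numerator = 357.9 * 9.2 = 3292.68
Step 3: Denominator = 14.8 * 2460 * 15.2 = 553401.6
Step 4: K = 3292.68 / 553401.6 = 0.00595 cm/s

0.00595


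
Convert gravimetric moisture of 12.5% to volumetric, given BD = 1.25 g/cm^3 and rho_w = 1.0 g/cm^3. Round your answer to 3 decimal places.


Step 1: theta = (w / 100) * BD / rho_w
Step 2: theta = (12.5 / 100) * 1.25 / 1.0
Step 3: theta = 0.125 * 1.25
Step 4: theta = 0.156

0.156


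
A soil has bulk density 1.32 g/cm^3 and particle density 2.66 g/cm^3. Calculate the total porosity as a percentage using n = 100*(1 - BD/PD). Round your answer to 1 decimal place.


Step 1: Formula: n = 100 * (1 - BD / PD)
Step 2: n = 100 * (1 - 1.32 / 2.66)
Step 3: n = 100 * (1 - 0.49624)
Step 4: n = 50.4%

50.4


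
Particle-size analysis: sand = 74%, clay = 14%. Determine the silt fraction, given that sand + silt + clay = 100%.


Step 1: sand + silt + clay = 100%
Step 2: silt = 100 - sand - clay
Step 3: silt = 100 - 74 - 14
Step 4: silt = 12%

12


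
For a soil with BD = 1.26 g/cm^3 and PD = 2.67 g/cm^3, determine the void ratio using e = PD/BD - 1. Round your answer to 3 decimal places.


Step 1: e = PD / BD - 1
Step 2: e = 2.67 / 1.26 - 1
Step 3: e = 2.11905 - 1
Step 4: e = 1.119

1.119


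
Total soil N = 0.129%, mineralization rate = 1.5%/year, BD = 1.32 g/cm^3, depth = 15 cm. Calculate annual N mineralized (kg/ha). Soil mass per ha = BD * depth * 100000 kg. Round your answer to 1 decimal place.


Step 1: Soil mass per ha = BD * depth * 100000 = 1.32 * 15 * 100000 = 1980000 kg
Step 2: Total N pool = soil mass * N%/100 = 1980000 * 0.129/100 = 2554.2 kg/ha
Step 3: N mineralized = N pool * rate%/100 = 2554.2 * 1.5/100 = 38.3 kg/ha/yr

38.3


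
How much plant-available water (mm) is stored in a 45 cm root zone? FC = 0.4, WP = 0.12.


Step 1: Available water = (FC - WP) * depth * 10
Step 2: AW = (0.4 - 0.12) * 45 * 10
Step 3: AW = 0.28 * 45 * 10
Step 4: AW = 126.0 mm

126.0


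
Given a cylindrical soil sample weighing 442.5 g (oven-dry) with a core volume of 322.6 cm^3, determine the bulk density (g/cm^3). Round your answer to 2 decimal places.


Step 1: Identify the formula: BD = dry mass / volume
Step 2: Substitute values: BD = 442.5 / 322.6
Step 3: BD = 1.37 g/cm^3

1.37


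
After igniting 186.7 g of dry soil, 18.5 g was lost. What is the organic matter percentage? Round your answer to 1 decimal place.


Step 1: OM% = 100 * LOI / sample mass
Step 2: OM = 100 * 18.5 / 186.7
Step 3: OM = 9.9%

9.9


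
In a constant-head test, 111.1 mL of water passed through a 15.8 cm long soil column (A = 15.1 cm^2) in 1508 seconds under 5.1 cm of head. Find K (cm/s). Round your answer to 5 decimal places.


Step 1: K = Q * L / (A * t * h)
Step 2: Numerator = 111.1 * 15.8 = 1755.38
Step 3: Denominator = 15.1 * 1508 * 5.1 = 116131.08
Step 4: K = 1755.38 / 116131.08 = 0.01512 cm/s

0.01512


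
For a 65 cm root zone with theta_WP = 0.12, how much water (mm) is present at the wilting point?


Step 1: Water (mm) = theta_WP * depth * 10
Step 2: Water = 0.12 * 65 * 10
Step 3: Water = 78.0 mm

78.0


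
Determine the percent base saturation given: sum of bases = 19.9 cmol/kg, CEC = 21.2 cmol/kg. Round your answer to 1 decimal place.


Step 1: BS = 100 * (sum of bases) / CEC
Step 2: BS = 100 * 19.9 / 21.2
Step 3: BS = 93.9%

93.9


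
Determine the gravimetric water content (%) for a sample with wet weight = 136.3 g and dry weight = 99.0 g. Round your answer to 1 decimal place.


Step 1: Water mass = wet - dry = 136.3 - 99.0 = 37.3 g
Step 2: w = 100 * water mass / dry mass
Step 3: w = 100 * 37.3 / 99.0 = 37.7%

37.7


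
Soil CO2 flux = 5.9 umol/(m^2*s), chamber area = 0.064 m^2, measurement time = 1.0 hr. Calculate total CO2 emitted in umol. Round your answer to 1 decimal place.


Step 1: Convert time to seconds: 1.0 hr * 3600 = 3600.0 s
Step 2: Total = flux * area * time_s
Step 3: Total = 5.9 * 0.064 * 3600.0
Step 4: Total = 1359.4 umol

1359.4


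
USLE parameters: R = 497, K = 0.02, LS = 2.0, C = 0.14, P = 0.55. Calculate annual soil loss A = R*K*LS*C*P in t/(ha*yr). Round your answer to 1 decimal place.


Step 1: A = R * K * LS * C * P
Step 2: R * K = 497 * 0.02 = 9.94
Step 3: (R*K) * LS = 9.94 * 2.0 = 19.88
Step 4: * C * P = 19.88 * 0.14 * 0.55 = 1.5
Step 5: A = 1.5 t/(ha*yr)

1.5


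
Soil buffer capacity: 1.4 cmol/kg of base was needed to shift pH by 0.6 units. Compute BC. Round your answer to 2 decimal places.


Step 1: BC = change in base / change in pH
Step 2: BC = 1.4 / 0.6
Step 3: BC = 2.33 cmol/(kg*pH unit)

2.33


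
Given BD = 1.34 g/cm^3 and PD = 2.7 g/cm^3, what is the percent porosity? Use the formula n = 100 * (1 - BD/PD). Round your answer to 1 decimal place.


Step 1: Formula: n = 100 * (1 - BD / PD)
Step 2: n = 100 * (1 - 1.34 / 2.7)
Step 3: n = 100 * (1 - 0.4963)
Step 4: n = 50.4%

50.4


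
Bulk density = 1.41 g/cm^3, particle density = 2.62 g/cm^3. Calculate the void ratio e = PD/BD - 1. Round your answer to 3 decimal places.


Step 1: e = PD / BD - 1
Step 2: e = 2.62 / 1.41 - 1
Step 3: e = 1.85816 - 1
Step 4: e = 0.858

0.858


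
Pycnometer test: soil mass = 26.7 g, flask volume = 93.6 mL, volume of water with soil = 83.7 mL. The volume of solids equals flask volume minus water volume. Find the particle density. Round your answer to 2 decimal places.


Step 1: Volume of solids = flask volume - water volume with soil
Step 2: V_solids = 93.6 - 83.7 = 9.9 mL
Step 3: Particle density = mass / V_solids = 26.7 / 9.9 = 2.7 g/cm^3

2.7


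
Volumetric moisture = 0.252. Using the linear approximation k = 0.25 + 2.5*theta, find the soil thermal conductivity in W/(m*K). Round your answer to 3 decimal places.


Step 1: k = 0.25 + 2.5 * theta
Step 2: k = 0.25 + 2.5 * 0.252
Step 3: k = 0.25 + 0.63
Step 4: k = 0.88 W/(m*K)

0.88


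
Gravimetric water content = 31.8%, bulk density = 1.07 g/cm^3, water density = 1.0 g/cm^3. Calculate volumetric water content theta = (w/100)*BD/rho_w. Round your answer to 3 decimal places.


Step 1: theta = (w / 100) * BD / rho_w
Step 2: theta = (31.8 / 100) * 1.07 / 1.0
Step 3: theta = 0.318 * 1.07
Step 4: theta = 0.34

0.34


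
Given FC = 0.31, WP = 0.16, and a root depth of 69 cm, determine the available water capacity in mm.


Step 1: Available water = (FC - WP) * depth * 10
Step 2: AW = (0.31 - 0.16) * 69 * 10
Step 3: AW = 0.15 * 69 * 10
Step 4: AW = 103.5 mm

103.5


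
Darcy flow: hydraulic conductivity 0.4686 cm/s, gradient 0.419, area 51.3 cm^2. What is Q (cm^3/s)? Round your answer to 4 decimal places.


Step 1: Apply Darcy's law: Q = K * i * A
Step 2: Q = 0.4686 * 0.419 * 51.3
Step 3: Q = 10.0724 cm^3/s

10.0724


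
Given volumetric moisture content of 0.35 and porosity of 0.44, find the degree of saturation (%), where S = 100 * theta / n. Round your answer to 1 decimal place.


Step 1: S = 100 * theta_v / n
Step 2: S = 100 * 0.35 / 0.44
Step 3: S = 79.5%

79.5


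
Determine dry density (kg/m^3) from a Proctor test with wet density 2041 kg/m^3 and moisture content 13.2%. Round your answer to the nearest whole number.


Step 1: Dry density = wet density / (1 + w/100)
Step 2: Dry density = 2041 / (1 + 13.2/100)
Step 3: Dry density = 2041 / 1.132
Step 4: Dry density = 1803 kg/m^3

1803


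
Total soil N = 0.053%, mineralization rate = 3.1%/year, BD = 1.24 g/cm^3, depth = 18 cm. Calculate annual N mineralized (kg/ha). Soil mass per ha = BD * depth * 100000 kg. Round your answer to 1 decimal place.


Step 1: Soil mass per ha = BD * depth * 100000 = 1.24 * 18 * 100000 = 2232000 kg
Step 2: Total N pool = soil mass * N%/100 = 2232000 * 0.053/100 = 1182.96 kg/ha
Step 3: N mineralized = N pool * rate%/100 = 1182.96 * 3.1/100 = 36.7 kg/ha/yr

36.7


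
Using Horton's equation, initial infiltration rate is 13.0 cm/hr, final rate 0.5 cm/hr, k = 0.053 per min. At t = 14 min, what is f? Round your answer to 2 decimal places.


Step 1: f = fc + (f0 - fc) * exp(-k * t)
Step 2: exp(-0.053 * 14) = 0.476161
Step 3: f = 0.5 + (13.0 - 0.5) * 0.476161
Step 4: f = 0.5 + 12.5 * 0.476161
Step 5: f = 6.45 cm/hr

6.45


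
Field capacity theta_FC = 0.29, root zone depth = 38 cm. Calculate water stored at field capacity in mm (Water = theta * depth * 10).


Step 1: Water (mm) = theta_FC * depth (cm) * 10
Step 2: Water = 0.29 * 38 * 10
Step 3: Water = 110.2 mm

110.2


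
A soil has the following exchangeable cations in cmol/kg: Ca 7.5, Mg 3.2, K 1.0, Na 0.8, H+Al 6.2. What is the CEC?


Step 1: CEC = Ca + Mg + K + Na + (H+Al)
Step 2: CEC = 7.5 + 3.2 + 1.0 + 0.8 + 6.2
Step 3: CEC = 18.7 cmol/kg

18.7


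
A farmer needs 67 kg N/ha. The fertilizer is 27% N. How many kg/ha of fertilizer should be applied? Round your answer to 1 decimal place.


Step 1: Fertilizer rate = target N / (N content / 100)
Step 2: Rate = 67 / (27 / 100)
Step 3: Rate = 67 / 0.27
Step 4: Rate = 248.1 kg/ha

248.1


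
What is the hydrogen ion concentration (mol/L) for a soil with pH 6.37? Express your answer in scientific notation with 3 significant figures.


Step 1: [H+] = 10^(-pH)
Step 2: [H+] = 10^(-6.37)
Step 3: [H+] = 4.27e-07 mol/L

4.27e-07


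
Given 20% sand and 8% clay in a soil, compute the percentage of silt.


Step 1: sand + silt + clay = 100%
Step 2: silt = 100 - sand - clay
Step 3: silt = 100 - 20 - 8
Step 4: silt = 72%

72


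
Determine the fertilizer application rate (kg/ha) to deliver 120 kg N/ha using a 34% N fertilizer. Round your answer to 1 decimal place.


Step 1: Fertilizer rate = target N / (N content / 100)
Step 2: Rate = 120 / (34 / 100)
Step 3: Rate = 120 / 0.34
Step 4: Rate = 352.9 kg/ha

352.9


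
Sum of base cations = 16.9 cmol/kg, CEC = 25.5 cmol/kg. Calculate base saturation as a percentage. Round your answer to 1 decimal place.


Step 1: BS = 100 * (sum of bases) / CEC
Step 2: BS = 100 * 16.9 / 25.5
Step 3: BS = 66.3%

66.3


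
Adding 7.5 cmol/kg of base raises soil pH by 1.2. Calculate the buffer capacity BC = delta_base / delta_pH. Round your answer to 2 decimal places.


Step 1: BC = change in base / change in pH
Step 2: BC = 7.5 / 1.2
Step 3: BC = 6.25 cmol/(kg*pH unit)

6.25


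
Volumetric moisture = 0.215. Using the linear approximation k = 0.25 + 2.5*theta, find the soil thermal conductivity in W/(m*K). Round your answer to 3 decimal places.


Step 1: k = 0.25 + 2.5 * theta
Step 2: k = 0.25 + 2.5 * 0.215
Step 3: k = 0.25 + 0.538
Step 4: k = 0.788 W/(m*K)

0.788


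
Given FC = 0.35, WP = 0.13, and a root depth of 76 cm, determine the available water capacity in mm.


Step 1: Available water = (FC - WP) * depth * 10
Step 2: AW = (0.35 - 0.13) * 76 * 10
Step 3: AW = 0.22 * 76 * 10
Step 4: AW = 167.2 mm

167.2


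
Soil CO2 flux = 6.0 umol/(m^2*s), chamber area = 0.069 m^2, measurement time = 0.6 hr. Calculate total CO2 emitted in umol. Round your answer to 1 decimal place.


Step 1: Convert time to seconds: 0.6 hr * 3600 = 2160.0 s
Step 2: Total = flux * area * time_s
Step 3: Total = 6.0 * 0.069 * 2160.0
Step 4: Total = 894.2 umol

894.2


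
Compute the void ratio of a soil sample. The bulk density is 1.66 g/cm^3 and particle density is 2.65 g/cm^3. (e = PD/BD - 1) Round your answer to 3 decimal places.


Step 1: e = PD / BD - 1
Step 2: e = 2.65 / 1.66 - 1
Step 3: e = 1.59639 - 1
Step 4: e = 0.596

0.596


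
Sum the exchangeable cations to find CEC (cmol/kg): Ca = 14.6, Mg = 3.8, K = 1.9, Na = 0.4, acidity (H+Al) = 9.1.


Step 1: CEC = Ca + Mg + K + Na + (H+Al)
Step 2: CEC = 14.6 + 3.8 + 1.9 + 0.4 + 9.1
Step 3: CEC = 29.8 cmol/kg

29.8


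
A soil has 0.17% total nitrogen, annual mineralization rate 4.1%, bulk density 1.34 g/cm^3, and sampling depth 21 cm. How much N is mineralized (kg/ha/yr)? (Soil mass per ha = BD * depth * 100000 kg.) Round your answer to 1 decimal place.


Step 1: Soil mass per ha = BD * depth * 100000 = 1.34 * 21 * 100000 = 2814000 kg
Step 2: Total N pool = soil mass * N%/100 = 2814000 * 0.17/100 = 4783.8 kg/ha
Step 3: N mineralized = N pool * rate%/100 = 4783.8 * 4.1/100 = 196.1 kg/ha/yr

196.1


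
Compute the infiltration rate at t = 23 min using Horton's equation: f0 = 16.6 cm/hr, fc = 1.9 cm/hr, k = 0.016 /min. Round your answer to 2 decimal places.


Step 1: f = fc + (f0 - fc) * exp(-k * t)
Step 2: exp(-0.016 * 23) = 0.692117
Step 3: f = 1.9 + (16.6 - 1.9) * 0.692117
Step 4: f = 1.9 + 14.7 * 0.692117
Step 5: f = 12.07 cm/hr

12.07


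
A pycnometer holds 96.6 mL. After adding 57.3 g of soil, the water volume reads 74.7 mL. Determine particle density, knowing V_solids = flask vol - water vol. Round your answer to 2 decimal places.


Step 1: Volume of solids = flask volume - water volume with soil
Step 2: V_solids = 96.6 - 74.7 = 21.9 mL
Step 3: Particle density = mass / V_solids = 57.3 / 21.9 = 2.62 g/cm^3

2.62


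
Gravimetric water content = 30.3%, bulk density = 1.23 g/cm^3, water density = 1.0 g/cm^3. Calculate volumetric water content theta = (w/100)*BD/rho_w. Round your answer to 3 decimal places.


Step 1: theta = (w / 100) * BD / rho_w
Step 2: theta = (30.3 / 100) * 1.23 / 1.0
Step 3: theta = 0.303 * 1.23
Step 4: theta = 0.373

0.373


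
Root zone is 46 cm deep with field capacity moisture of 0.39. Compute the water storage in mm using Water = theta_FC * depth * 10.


Step 1: Water (mm) = theta_FC * depth (cm) * 10
Step 2: Water = 0.39 * 46 * 10
Step 3: Water = 179.4 mm

179.4


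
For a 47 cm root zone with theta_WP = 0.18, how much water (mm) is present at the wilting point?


Step 1: Water (mm) = theta_WP * depth * 10
Step 2: Water = 0.18 * 47 * 10
Step 3: Water = 84.6 mm

84.6


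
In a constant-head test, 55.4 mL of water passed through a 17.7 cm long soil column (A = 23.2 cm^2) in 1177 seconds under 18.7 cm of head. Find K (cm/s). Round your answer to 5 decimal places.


Step 1: K = Q * L / (A * t * h)
Step 2: Numerator = 55.4 * 17.7 = 980.58
Step 3: Denominator = 23.2 * 1177 * 18.7 = 510629.68
Step 4: K = 980.58 / 510629.68 = 0.00192 cm/s

0.00192


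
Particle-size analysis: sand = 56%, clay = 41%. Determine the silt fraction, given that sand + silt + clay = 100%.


Step 1: sand + silt + clay = 100%
Step 2: silt = 100 - sand - clay
Step 3: silt = 100 - 56 - 41
Step 4: silt = 3%

3


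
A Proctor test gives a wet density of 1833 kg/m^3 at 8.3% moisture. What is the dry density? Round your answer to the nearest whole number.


Step 1: Dry density = wet density / (1 + w/100)
Step 2: Dry density = 1833 / (1 + 8.3/100)
Step 3: Dry density = 1833 / 1.083
Step 4: Dry density = 1693 kg/m^3

1693


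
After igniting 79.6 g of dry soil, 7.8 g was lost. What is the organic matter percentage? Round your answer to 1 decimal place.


Step 1: OM% = 100 * LOI / sample mass
Step 2: OM = 100 * 7.8 / 79.6
Step 3: OM = 9.8%

9.8


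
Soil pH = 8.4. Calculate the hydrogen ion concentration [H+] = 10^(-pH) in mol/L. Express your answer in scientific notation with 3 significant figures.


Step 1: [H+] = 10^(-pH)
Step 2: [H+] = 10^(-8.4)
Step 3: [H+] = 3.98e-09 mol/L

3.98e-09


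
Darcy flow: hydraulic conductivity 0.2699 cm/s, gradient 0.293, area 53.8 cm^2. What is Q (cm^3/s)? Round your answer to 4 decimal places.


Step 1: Apply Darcy's law: Q = K * i * A
Step 2: Q = 0.2699 * 0.293 * 53.8
Step 3: Q = 4.2545 cm^3/s

4.2545


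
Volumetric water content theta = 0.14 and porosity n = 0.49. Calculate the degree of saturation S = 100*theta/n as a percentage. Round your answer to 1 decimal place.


Step 1: S = 100 * theta_v / n
Step 2: S = 100 * 0.14 / 0.49
Step 3: S = 28.6%

28.6


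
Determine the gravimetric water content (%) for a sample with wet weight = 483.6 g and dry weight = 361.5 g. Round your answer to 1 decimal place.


Step 1: Water mass = wet - dry = 483.6 - 361.5 = 122.1 g
Step 2: w = 100 * water mass / dry mass
Step 3: w = 100 * 122.1 / 361.5 = 33.8%

33.8


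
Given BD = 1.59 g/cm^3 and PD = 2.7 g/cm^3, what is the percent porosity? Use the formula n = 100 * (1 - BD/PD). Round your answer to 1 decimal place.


Step 1: Formula: n = 100 * (1 - BD / PD)
Step 2: n = 100 * (1 - 1.59 / 2.7)
Step 3: n = 100 * (1 - 0.58889)
Step 4: n = 41.1%

41.1


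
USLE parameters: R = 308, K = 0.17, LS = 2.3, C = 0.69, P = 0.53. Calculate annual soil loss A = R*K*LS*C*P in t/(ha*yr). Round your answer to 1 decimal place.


Step 1: A = R * K * LS * C * P
Step 2: R * K = 308 * 0.17 = 52.36
Step 3: (R*K) * LS = 52.36 * 2.3 = 120.428
Step 4: * C * P = 120.428 * 0.69 * 0.53 = 44.0
Step 5: A = 44.0 t/(ha*yr)

44.0


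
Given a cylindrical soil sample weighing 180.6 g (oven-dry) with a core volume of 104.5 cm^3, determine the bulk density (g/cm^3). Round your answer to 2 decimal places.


Step 1: Identify the formula: BD = dry mass / volume
Step 2: Substitute values: BD = 180.6 / 104.5
Step 3: BD = 1.73 g/cm^3

1.73


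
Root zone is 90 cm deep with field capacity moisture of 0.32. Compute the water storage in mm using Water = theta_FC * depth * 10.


Step 1: Water (mm) = theta_FC * depth (cm) * 10
Step 2: Water = 0.32 * 90 * 10
Step 3: Water = 288.0 mm

288.0


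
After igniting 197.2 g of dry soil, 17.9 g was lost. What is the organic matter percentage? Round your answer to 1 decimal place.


Step 1: OM% = 100 * LOI / sample mass
Step 2: OM = 100 * 17.9 / 197.2
Step 3: OM = 9.1%

9.1


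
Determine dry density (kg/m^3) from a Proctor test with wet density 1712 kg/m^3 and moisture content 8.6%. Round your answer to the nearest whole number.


Step 1: Dry density = wet density / (1 + w/100)
Step 2: Dry density = 1712 / (1 + 8.6/100)
Step 3: Dry density = 1712 / 1.086
Step 4: Dry density = 1576 kg/m^3

1576


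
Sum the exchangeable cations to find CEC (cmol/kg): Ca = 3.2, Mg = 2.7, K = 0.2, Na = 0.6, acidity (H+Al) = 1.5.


Step 1: CEC = Ca + Mg + K + Na + (H+Al)
Step 2: CEC = 3.2 + 2.7 + 0.2 + 0.6 + 1.5
Step 3: CEC = 8.2 cmol/kg

8.2


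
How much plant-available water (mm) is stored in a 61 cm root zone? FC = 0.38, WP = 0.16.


Step 1: Available water = (FC - WP) * depth * 10
Step 2: AW = (0.38 - 0.16) * 61 * 10
Step 3: AW = 0.22 * 61 * 10
Step 4: AW = 134.2 mm

134.2


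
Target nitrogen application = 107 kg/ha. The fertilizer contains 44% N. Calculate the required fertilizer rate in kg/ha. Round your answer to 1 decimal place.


Step 1: Fertilizer rate = target N / (N content / 100)
Step 2: Rate = 107 / (44 / 100)
Step 3: Rate = 107 / 0.44
Step 4: Rate = 243.2 kg/ha

243.2


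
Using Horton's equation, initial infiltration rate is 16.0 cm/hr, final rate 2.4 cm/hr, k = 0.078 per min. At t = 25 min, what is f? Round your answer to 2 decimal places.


Step 1: f = fc + (f0 - fc) * exp(-k * t)
Step 2: exp(-0.078 * 25) = 0.142274
Step 3: f = 2.4 + (16.0 - 2.4) * 0.142274
Step 4: f = 2.4 + 13.6 * 0.142274
Step 5: f = 4.33 cm/hr

4.33


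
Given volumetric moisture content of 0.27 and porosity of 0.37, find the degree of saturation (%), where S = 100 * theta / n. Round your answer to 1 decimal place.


Step 1: S = 100 * theta_v / n
Step 2: S = 100 * 0.27 / 0.37
Step 3: S = 73.0%

73.0


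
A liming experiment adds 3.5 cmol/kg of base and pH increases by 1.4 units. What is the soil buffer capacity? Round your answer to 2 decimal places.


Step 1: BC = change in base / change in pH
Step 2: BC = 3.5 / 1.4
Step 3: BC = 2.5 cmol/(kg*pH unit)

2.5


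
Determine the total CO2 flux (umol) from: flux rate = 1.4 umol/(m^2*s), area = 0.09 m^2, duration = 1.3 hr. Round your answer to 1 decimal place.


Step 1: Convert time to seconds: 1.3 hr * 3600 = 4680.0 s
Step 2: Total = flux * area * time_s
Step 3: Total = 1.4 * 0.09 * 4680.0
Step 4: Total = 589.7 umol

589.7


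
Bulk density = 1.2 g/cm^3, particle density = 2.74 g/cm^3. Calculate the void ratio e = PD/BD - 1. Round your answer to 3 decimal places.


Step 1: e = PD / BD - 1
Step 2: e = 2.74 / 1.2 - 1
Step 3: e = 2.28333 - 1
Step 4: e = 1.283

1.283


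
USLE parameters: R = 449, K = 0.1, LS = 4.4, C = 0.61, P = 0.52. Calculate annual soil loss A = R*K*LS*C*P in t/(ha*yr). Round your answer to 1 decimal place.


Step 1: A = R * K * LS * C * P
Step 2: R * K = 449 * 0.1 = 44.9
Step 3: (R*K) * LS = 44.9 * 4.4 = 197.56
Step 4: * C * P = 197.56 * 0.61 * 0.52 = 62.7
Step 5: A = 62.7 t/(ha*yr)

62.7


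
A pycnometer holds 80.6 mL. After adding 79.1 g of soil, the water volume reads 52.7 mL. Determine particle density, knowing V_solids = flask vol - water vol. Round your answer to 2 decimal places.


Step 1: Volume of solids = flask volume - water volume with soil
Step 2: V_solids = 80.6 - 52.7 = 27.9 mL
Step 3: Particle density = mass / V_solids = 79.1 / 27.9 = 2.84 g/cm^3

2.84


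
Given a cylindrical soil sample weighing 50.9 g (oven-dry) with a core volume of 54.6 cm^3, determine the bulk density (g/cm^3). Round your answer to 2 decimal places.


Step 1: Identify the formula: BD = dry mass / volume
Step 2: Substitute values: BD = 50.9 / 54.6
Step 3: BD = 0.93 g/cm^3

0.93


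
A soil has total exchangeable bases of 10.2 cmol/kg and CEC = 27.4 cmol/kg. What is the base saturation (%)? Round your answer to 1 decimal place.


Step 1: BS = 100 * (sum of bases) / CEC
Step 2: BS = 100 * 10.2 / 27.4
Step 3: BS = 37.2%

37.2


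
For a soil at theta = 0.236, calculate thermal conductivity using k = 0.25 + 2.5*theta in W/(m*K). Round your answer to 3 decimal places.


Step 1: k = 0.25 + 2.5 * theta
Step 2: k = 0.25 + 2.5 * 0.236
Step 3: k = 0.25 + 0.59
Step 4: k = 0.84 W/(m*K)

0.84


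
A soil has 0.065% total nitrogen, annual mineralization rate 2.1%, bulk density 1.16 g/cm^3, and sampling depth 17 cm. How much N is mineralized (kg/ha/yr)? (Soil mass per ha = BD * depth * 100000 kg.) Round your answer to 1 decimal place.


Step 1: Soil mass per ha = BD * depth * 100000 = 1.16 * 17 * 100000 = 1972000 kg
Step 2: Total N pool = soil mass * N%/100 = 1972000 * 0.065/100 = 1281.8 kg/ha
Step 3: N mineralized = N pool * rate%/100 = 1281.8 * 2.1/100 = 26.9 kg/ha/yr

26.9


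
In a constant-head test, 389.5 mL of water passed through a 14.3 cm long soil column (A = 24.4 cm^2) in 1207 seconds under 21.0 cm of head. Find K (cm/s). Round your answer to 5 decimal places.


Step 1: K = Q * L / (A * t * h)
Step 2: Numerator = 389.5 * 14.3 = 5569.85
Step 3: Denominator = 24.4 * 1207 * 21.0 = 618466.8
Step 4: K = 5569.85 / 618466.8 = 0.00901 cm/s

0.00901


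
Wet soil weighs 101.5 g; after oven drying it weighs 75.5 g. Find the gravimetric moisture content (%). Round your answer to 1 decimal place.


Step 1: Water mass = wet - dry = 101.5 - 75.5 = 26.0 g
Step 2: w = 100 * water mass / dry mass
Step 3: w = 100 * 26.0 / 75.5 = 34.4%

34.4


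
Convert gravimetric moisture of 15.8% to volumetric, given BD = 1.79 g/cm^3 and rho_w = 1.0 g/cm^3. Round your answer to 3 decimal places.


Step 1: theta = (w / 100) * BD / rho_w
Step 2: theta = (15.8 / 100) * 1.79 / 1.0
Step 3: theta = 0.158 * 1.79
Step 4: theta = 0.283

0.283


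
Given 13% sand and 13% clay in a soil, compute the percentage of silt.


Step 1: sand + silt + clay = 100%
Step 2: silt = 100 - sand - clay
Step 3: silt = 100 - 13 - 13
Step 4: silt = 74%

74


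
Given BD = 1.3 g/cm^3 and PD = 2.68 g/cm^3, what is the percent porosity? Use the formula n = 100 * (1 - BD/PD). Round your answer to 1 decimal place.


Step 1: Formula: n = 100 * (1 - BD / PD)
Step 2: n = 100 * (1 - 1.3 / 2.68)
Step 3: n = 100 * (1 - 0.48507)
Step 4: n = 51.5%

51.5


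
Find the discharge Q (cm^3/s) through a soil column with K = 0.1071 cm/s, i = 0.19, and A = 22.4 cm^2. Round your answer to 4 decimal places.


Step 1: Apply Darcy's law: Q = K * i * A
Step 2: Q = 0.1071 * 0.19 * 22.4
Step 3: Q = 0.4558 cm^3/s

0.4558


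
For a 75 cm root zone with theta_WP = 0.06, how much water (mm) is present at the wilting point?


Step 1: Water (mm) = theta_WP * depth * 10
Step 2: Water = 0.06 * 75 * 10
Step 3: Water = 45.0 mm

45.0
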